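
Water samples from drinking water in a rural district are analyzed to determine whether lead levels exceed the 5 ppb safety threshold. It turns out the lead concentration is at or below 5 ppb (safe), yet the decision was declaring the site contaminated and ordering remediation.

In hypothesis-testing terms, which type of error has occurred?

The null hypothesis here is that the lead concentration is at or below 5 ppb (safe).
'Declaring the site contaminated and ordering remediation' corresponds to rejecting H₀.
H₀ was rejected but H₀ is true — a Type I error (false positive).

Type I error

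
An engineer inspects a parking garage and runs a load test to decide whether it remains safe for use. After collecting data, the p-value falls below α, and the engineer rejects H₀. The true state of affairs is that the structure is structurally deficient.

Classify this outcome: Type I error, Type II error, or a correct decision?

The conventional null hypothesis here is that the structure meets the required load capacity (safe).
The test rejected a false H₀ — the decision matches the true state.

No error (correct decision).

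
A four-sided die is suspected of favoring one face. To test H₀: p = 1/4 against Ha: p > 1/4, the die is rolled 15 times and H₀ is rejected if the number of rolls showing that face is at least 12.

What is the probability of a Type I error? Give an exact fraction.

3319/268435456

Under H₀, X ~ Binomial(15, 1/4), and α = P(X ≥ 12).
Adding the binomial terms for j = 12 through 15 with p = 1/4 yields 3319/268435456.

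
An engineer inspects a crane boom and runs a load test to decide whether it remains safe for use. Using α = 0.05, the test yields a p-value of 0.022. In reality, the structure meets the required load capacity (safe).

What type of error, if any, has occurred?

The conventional null hypothesis is that the structure meets the required load capacity (safe).
Since p = 0.022 < α = 0.05, H₀ is rejected.
H₀ is true (actually the structure meets the required load capacity (safe)).
Rejecting a true H₀ is a Type I error.

Type I error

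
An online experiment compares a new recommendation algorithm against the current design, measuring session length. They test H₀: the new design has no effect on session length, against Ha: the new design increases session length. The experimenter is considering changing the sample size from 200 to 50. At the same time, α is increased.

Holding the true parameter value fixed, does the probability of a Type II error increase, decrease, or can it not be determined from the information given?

The first change alone would make β increase; the second alone would make β decrease. Which effect dominates depends on the magnitudes, which are not given.

Cannot be determined from the information given.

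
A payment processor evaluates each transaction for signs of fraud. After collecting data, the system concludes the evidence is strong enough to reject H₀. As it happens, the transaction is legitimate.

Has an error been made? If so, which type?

Type I error

The conventional null hypothesis here is that the transaction is legitimate.
H₀ was rejected, but H₀ is actually true.
Rejecting a true null hypothesis is a Type I error (false positive).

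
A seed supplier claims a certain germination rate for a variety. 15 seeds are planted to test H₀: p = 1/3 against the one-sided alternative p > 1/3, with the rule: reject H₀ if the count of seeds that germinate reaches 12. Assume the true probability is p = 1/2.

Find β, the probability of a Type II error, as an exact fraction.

503/512

Under the alternative p = 1/2, K ~ Binomial(15, 1/2); β is the probability the test does not reject, P(K < 12).
Adding the binomial probabilities P(K=0)+…+P(K=11) at p = 1/2 gives 503/512.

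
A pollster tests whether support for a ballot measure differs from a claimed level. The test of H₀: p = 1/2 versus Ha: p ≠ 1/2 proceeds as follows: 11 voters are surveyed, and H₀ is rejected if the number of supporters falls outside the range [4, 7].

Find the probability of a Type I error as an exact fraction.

Under H₀, Y ~ Binomial(11, 1/2); α is the probability of landing in either tail, P(Y ≤ 3) + P(Y ≥ 8).
By symmetry, α = 2·P(Y ≤ 3) = 2·(1 + 11 + 55 + 165)/2048 = 464/2048 = 29/128.

29/128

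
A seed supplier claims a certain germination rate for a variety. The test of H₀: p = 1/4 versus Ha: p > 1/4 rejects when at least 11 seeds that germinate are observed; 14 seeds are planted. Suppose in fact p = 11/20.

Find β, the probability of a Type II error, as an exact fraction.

A Type II error is failing to reject when Ha holds: with p = 11/20, β = P(S ≤ 10).
Equivalently, β = 1 − P(S ≥ 11) = 767413934602409223/819200000000000000.

767413934602409223/819200000000000000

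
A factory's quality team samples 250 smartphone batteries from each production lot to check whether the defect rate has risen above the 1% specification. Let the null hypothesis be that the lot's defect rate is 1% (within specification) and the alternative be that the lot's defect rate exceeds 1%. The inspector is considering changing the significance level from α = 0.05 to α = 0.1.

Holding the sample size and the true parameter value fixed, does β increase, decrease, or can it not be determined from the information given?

A larger α widens the rejection region, so when the alternative is true more outcomes lead to rejection — failing to reject becomes less likely.

It decreases.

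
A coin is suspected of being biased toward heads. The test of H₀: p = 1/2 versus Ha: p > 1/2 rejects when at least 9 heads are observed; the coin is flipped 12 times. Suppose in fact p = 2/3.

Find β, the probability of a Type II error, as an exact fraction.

β = P(fail to reject H₀ | Ha true) = P(Y ≤ 8 | p = 2/3), Y ~ Binomial(12, 2/3).
Adding the binomial probabilities P(Y=0)+…+P(Y=8) at p = 2/3 gives 107515/177147.

107515/177147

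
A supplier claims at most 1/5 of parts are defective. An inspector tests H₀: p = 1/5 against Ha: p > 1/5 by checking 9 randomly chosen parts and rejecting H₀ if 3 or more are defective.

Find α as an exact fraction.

511333/1953125

α = P(reject H₀ | H₀ true) = P(X ≥ 3 | p = 1/5), X ~ Binomial(9, 1/5).
α = 1 − P(X ≤ 2) = 1 − 1441792/1953125 = 511333/1953125.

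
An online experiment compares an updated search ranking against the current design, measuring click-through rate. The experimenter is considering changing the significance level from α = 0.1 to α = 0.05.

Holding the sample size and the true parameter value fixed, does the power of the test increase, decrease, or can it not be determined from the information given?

Lowering α raises the bar for rejection; under Ha, the test now fails to reject on outcomes it previously would have rejected.
Since power = 1 − β and β increases, power decreases.

It decreases.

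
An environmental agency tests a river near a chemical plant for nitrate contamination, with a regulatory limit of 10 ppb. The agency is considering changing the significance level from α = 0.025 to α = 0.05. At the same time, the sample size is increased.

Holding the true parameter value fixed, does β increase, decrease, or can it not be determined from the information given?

With a larger α the critical value moves toward the center, so more of the Ha sampling distribution lies in the rejection region. A larger sample reduces the standard error, pulling the sampling distribution under Ha further from the non-rejection region. Both changes push β in the same direction.

It decreases.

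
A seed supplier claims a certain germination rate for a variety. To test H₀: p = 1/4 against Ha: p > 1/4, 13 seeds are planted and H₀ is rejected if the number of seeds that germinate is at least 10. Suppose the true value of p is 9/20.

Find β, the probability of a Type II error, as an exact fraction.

A Type II error is failing to reject when Ha holds: with p = 9/20, β = P(S ≤ 9).
Equivalently, β = 1 − P(S ≥ 10) = 501584974994213/512000000000000.

501584974994213/512000000000000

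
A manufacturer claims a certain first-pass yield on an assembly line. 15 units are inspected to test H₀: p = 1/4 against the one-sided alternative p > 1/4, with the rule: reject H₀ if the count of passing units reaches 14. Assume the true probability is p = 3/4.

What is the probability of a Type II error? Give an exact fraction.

493824191/536870912

A Type II error is failing to reject when Ha holds: with p = 3/4, β = P(X ≤ 13).
Summing C(15,j)·(3/4)^j·(1/4)^{15-j} for j = 0..13 gives 493824191/536870912.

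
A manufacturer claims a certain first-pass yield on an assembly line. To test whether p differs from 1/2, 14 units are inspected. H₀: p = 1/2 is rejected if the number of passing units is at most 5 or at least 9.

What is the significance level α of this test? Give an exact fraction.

The significance level is the null-hypothesis probability of the rejection region {≤5} ∪ {≥9}.
By symmetry, α = 2·P(X ≤ 5) = 2·(1 + 14 + 91 + 364 + 1001 + 2002)/16384 = 6946/16384 = 3473/8192.

3473/8192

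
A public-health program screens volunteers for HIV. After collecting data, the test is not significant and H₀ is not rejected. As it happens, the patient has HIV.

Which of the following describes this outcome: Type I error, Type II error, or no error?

Type II error

The conventional null hypothesis here is that the patient does not have HIV.
H₀ was not rejected, but H₀ is actually false.
Failing to reject a false null hypothesis is a Type II error (false negative).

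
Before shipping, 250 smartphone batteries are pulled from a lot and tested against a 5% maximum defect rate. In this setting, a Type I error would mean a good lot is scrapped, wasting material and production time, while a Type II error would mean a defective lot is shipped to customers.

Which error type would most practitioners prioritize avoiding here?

Type II error

The Type II consequence (a defective lot is shipped to customers) is more severe than the Type I consequence (a good lot is scrapped, wasting material and production time).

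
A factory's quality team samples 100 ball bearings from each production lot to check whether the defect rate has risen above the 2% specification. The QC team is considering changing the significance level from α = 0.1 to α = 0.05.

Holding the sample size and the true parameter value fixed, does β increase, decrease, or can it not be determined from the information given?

It increases.

Lowering α raises the bar for rejection; under Ha, the test now fails to reject on outcomes it previously would have rejected.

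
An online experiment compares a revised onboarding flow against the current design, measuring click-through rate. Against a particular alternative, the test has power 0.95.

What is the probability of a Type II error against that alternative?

Power = 1 − β, so β = 1 − 0.95 = 0.05.

0.05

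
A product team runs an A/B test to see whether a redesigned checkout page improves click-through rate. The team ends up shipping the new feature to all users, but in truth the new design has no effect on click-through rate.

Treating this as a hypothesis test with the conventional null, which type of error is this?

The null hypothesis here is that the new design has no effect on click-through rate.
'Shipping the new feature to all users' corresponds to rejecting H₀.
H₀ was rejected but H₀ is true — a Type I error (false positive).

Type I error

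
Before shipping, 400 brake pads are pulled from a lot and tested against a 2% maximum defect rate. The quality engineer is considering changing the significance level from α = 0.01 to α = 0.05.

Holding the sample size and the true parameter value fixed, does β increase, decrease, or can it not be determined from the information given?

With a larger α the critical value moves toward the center, so more of the Ha sampling distribution lies in the rejection region.

It decreases.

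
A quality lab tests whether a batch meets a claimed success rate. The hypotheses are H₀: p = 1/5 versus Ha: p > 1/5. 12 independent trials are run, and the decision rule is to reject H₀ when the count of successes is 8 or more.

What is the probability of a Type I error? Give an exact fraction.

The Type I error probability is α = P(S ≥ 8) computed under H₀, where S ~ Binomial(12, 1/5).
P(S ≥ 8) = Σ_{j=8}^{12} C(12,j)·(1/5)^j·(4/5)^{12-j} = 28381/48828125.

28381/48828125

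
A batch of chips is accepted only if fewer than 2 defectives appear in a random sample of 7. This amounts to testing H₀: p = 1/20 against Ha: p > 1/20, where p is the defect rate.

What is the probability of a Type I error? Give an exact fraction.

28403547/640000000

The significance level is the probability, assuming p = 1/20, of seeing 2 or more defectives in 7 draws.
Via the complement, α = 1 − Σ_{j=0}^{1} C(7,j)(1/20)^j(19/20)^{7-j} = 28403547/640000000.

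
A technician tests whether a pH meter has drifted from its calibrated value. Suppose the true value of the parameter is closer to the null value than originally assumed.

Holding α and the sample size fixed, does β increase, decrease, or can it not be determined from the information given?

It increases.

A smaller true effect puts the Ha sampling distribution closer to H₀, so more of it falls in the non-rejection region.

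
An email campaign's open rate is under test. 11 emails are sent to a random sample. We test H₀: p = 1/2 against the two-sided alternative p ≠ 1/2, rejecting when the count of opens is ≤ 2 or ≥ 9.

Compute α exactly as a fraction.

67/1024

α = P(Y ≤ 2 or Y ≥ 9 | p = 1/2), Y ~ Binomial(11, 1/2).
By symmetry, α = 2·P(Y ≤ 2) = 2·(1 + 11 + 55)/2048 = 134/2048 = 67/1024.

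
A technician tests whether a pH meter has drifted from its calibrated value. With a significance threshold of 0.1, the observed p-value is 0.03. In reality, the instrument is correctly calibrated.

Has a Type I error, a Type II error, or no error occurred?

Type I error

The conventional null hypothesis is that the instrument is correctly calibrated.
Since p = 0.03 < α = 0.1, H₀ is rejected.
H₀ is true (actually the instrument is correctly calibrated).
Rejecting a true H₀ is a Type I error.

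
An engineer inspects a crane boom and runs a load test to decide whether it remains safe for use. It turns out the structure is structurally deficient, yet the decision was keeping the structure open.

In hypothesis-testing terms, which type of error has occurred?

Type II error

The null hypothesis here is that the structure meets the required load capacity (safe).
'Keeping the structure open' corresponds to failing to reject H₀.
H₀ was not rejected but H₀ is false — a Type II error (false negative).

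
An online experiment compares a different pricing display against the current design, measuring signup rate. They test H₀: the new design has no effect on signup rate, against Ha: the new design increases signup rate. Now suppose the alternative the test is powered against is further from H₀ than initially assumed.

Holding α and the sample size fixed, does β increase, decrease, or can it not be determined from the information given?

A bigger departure from H₀ is easier for the test to detect, so it fails to reject less often.

It decreases.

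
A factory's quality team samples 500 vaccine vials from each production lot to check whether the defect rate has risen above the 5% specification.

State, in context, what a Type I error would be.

A Type I error would mean concluding that the lot's defect rate exceeds 5% when in fact the lot's defect rate is 5% (within specification).

With the conventional null hypothesis that the lot's defect rate is 5% (within specification):
A Type I error is rejecting H₀ when H₀ is true.
Here that means rejecting the lot and scrapping or reworking it when actually the lot's defect rate is 5% (within specification).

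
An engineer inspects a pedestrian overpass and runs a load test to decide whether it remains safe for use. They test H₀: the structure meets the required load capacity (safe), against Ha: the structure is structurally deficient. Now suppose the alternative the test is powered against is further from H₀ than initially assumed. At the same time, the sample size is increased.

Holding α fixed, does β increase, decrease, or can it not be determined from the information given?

It decreases.

A bigger departure from H₀ is easier for the test to detect, so it fails to reject less often. Increasing n separates the H₀ and Ha sampling distributions, so under Ha fewer outcomes land in the acceptance region. Both changes push β in the same direction.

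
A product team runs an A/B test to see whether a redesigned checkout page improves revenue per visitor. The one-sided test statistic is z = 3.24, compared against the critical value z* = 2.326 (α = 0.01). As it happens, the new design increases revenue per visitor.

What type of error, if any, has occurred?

The conventional null hypothesis is that the new design has no effect on revenue per visitor.
Since z = 3.24 > z* = 2.326, H₀ is rejected.
H₀ is false (actually the new design increases revenue per visitor).
The decision matches the true state — no error.

Neither — the decision is correct.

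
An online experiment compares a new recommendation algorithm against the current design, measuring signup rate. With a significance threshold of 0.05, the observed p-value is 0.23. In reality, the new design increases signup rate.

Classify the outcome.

The conventional null hypothesis is that the new design has no effect on signup rate.
Since p = 0.23 ≥ α = 0.05, H₀ is not rejected.
H₀ is false (actually the new design increases signup rate).
Failing to reject a false H₀ is a Type II error.

Type II error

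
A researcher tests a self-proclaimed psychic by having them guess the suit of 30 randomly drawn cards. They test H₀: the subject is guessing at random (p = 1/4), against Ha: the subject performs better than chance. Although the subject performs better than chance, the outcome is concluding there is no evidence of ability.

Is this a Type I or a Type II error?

'Concluding there is no evidence of ability' corresponds to failing to reject H₀.
H₀ was not rejected but H₀ is false — a Type II error (false negative).

Type II error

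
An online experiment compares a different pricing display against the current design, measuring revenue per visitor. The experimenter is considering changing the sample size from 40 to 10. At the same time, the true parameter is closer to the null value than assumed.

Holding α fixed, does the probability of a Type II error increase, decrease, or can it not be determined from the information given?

With less data the test statistic is noisier; under Ha, more outcomes land inside the acceptance region. A smaller true effect puts the Ha sampling distribution closer to H₀, so more of it falls in the non-rejection region. Both changes push β in the same direction.

It increases.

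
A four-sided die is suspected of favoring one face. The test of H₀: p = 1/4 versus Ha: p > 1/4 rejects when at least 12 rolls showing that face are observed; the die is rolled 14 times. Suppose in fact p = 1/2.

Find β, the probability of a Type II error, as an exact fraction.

8139/8192

A Type II error is failing to reject when Ha holds: with p = 1/2, β = P(Y ≤ 11).
Summing C(14,j)·(1/2)^j·(1/2)^{14-j} for j = 0..11 gives 8139/8192.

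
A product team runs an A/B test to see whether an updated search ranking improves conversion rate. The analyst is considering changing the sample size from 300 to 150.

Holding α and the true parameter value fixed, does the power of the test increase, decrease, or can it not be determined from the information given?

With less data the test statistic is noisier; under Ha, more outcomes land inside the acceptance region.
Since power = 1 − β and β increases, power decreases.

It decreases.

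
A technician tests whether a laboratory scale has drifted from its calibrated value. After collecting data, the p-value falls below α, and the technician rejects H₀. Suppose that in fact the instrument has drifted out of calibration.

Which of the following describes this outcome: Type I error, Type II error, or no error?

The conventional null hypothesis here is that the instrument is correctly calibrated.
The test rejected a false H₀ — the decision matches the true state.

No error — this is a correct decision.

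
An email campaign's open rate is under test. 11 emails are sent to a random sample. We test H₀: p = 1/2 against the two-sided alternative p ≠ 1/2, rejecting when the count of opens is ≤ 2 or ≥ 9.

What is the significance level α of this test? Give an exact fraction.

67/1024

Under H₀, X ~ Binomial(11, 1/2); α is the probability of landing in either tail, P(X ≤ 2) + P(X ≥ 9).
Each tail has probability (1 + 11 + 55)/2048; doubling gives α = 134/2048 = 67/1024.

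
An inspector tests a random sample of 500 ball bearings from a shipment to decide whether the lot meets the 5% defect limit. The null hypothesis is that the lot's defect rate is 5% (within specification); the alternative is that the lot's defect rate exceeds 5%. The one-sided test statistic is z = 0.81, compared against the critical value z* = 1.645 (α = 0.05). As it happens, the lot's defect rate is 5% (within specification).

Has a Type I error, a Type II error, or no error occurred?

No error (correct decision).

Since z = 0.81 ≤ z* = 1.645, H₀ is not rejected.
H₀ is true (actually the lot's defect rate is 5% (within specification)).
The decision matches the true state — no error.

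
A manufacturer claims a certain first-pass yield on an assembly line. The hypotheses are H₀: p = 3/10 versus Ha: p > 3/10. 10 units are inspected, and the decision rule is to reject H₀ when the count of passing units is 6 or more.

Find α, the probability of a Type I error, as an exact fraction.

236744937/5000000000

Under H₀, S ~ Binomial(10, 3/10), and α = P(S ≥ 6).
Adding the binomial terms for j = 6 through 10 with p = 3/10 yields 236744937/5000000000.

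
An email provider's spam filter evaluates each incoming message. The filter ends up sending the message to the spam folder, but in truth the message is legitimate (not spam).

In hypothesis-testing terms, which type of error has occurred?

Type I error

The null hypothesis here is that the message is legitimate (not spam).
'Sending the message to the spam folder' corresponds to rejecting H₀.
H₀ was rejected but H₀ is true — a Type I error (false positive).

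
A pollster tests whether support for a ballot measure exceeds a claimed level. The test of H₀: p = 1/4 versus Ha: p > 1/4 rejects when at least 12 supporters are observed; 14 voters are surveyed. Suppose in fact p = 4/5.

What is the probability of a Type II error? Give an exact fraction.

β = P(fail to reject H₀ | Ha true) = P(Y ≤ 11 | p = 4/5), Y ~ Binomial(14, 4/5).
Equivalently, β = 1 − P(Y ≥ 12) = 3368829417/6103515625.

3368829417/6103515625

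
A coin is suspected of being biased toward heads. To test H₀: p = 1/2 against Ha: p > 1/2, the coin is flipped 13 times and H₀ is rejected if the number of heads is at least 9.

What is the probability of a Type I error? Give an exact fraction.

1093/8192

The Type I error probability is α = P(Y ≥ 9) computed under H₀, where Y ~ Binomial(13, 1/2).
Summing the upper tail: (715 + 286 + 78 + 13 + 1) / 2^13 = 1093/8192.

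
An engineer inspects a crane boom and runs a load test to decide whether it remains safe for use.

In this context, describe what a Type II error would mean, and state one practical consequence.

A Type II error would mean concluding that the structure meets the required load capacity (safe) (or at least failing to establish that the structure is structurally deficient) when in fact the structure is structurally deficient. Consequence: a deficient structure remains in service and may fail under load.

With the conventional null hypothesis that the structure meets the required load capacity (safe):
A Type II error is failing to reject H₀ when H₀ is false.
Here that means keeping the structure open when actually the structure is structurally deficient.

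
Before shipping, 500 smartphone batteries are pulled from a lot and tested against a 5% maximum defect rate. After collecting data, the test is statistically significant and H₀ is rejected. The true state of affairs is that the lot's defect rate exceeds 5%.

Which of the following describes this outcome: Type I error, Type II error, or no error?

The conventional null hypothesis here is that the lot's defect rate is 5% (within specification).
The test rejected a false H₀ — the decision matches the true state.

No error (correct decision).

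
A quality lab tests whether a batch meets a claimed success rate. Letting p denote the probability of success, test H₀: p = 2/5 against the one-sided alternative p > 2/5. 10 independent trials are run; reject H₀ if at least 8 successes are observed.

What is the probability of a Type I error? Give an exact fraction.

120064/9765625

α = P(reject H₀ | H₀ true) = P(K ≥ 8 | p = 2/5), with K ~ Binomial(10, 2/5).
P(K ≥ 8) = Σ_{j=8}^{10} C(10,j)·(2/5)^j·(3/5)^{10-j} = 120064/9765625.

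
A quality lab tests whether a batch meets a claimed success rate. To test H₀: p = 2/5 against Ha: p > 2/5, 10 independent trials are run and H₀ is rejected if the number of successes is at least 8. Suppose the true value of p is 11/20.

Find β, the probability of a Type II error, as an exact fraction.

2305127290491/2560000000000

β = P(fail to reject H₀ | Ha true) = P(X ≤ 7 | p = 11/20), X ~ Binomial(10, 11/20).
Summing C(10,j)·(11/20)^j·(9/20)^{10-j} for j = 0..7 gives 2305127290491/2560000000000.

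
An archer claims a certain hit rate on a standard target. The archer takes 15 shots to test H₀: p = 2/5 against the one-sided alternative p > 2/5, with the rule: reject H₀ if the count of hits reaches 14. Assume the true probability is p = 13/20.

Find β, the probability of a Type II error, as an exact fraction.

16151694793243741949/16384000000000000000

β = P(fail to reject H₀ | Ha true) = P(K ≤ 13 | p = 13/20), K ~ Binomial(15, 13/20).
Equivalently, β = 1 − P(K ≥ 14) = 16151694793243741949/16384000000000000000.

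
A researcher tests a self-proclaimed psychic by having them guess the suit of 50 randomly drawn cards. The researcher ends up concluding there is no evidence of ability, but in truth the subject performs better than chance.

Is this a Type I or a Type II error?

Type II error

The null hypothesis here is that the subject is guessing at random (p = 1/4).
'Concluding there is no evidence of ability' corresponds to failing to reject H₀.
H₀ was not rejected but H₀ is false — a Type II error (false negative).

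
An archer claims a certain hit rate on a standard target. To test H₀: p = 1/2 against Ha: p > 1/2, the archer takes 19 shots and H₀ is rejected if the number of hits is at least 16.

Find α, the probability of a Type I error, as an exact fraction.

145/65536

α = P(reject H₀ | H₀ true) = P(X ≥ 16 | p = 1/2), with X ~ Binomial(19, 1/2).
That's C(19,16) + C(19,17) + C(19,18) + C(19,19) over 2^19, i.e. (969 + 171 + 19 + 1)/524288 = 1160/524288 = 145/65536.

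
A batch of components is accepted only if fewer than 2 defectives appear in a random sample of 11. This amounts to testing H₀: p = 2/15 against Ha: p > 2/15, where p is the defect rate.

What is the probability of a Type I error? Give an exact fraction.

α = P(reject H₀ | H₀ true) = P(S ≥ 2 | p = 2/15), S ~ Binomial(11, 2/15).
α = 1 − P(S ≤ 1) = 1 − 965009442943/1729951171875 = 764941728932/1729951171875.

764941728932/1729951171875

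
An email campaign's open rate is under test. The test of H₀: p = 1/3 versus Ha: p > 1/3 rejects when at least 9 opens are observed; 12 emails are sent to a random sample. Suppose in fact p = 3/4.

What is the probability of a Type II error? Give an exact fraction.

β = P(fail to reject H₀ | Ha true) = P(K ≤ 8 | p = 3/4), K ~ Binomial(12, 3/4).
Summing C(12,j)·(3/4)^j·(1/4)^{12-j} for j = 0..8 gives 5892517/16777216.

5892517/16777216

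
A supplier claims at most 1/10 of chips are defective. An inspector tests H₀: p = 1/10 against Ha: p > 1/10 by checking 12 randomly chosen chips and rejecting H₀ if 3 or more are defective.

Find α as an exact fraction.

The significance level is the probability, assuming p = 1/10, of seeing 3 or more defectives in 12 draws.
Computing the lower-tail complement: 1 − 177826004451/200000000000 = 22173995549/200000000000.

22173995549/200000000000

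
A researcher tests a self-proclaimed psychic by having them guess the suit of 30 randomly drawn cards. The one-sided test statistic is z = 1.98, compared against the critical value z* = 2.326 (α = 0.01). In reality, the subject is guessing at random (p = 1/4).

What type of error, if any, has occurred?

Neither — the decision is correct.

The conventional null hypothesis is that the subject is guessing at random (p = 1/4).
Since z = 1.98 ≤ z* = 2.326, H₀ is not rejected.
H₀ is true (actually the subject is guessing at random (p = 1/4)).
The decision matches the true state — no error.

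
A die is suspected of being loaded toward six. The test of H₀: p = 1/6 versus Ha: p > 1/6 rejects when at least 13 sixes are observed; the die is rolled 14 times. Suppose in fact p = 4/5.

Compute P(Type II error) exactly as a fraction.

4895556073/6103515625

Under the alternative p = 4/5, X ~ Binomial(14, 4/5); β is the probability the test does not reject, P(X < 13).
Summing C(14,j)·(4/5)^j·(1/5)^{14-j} for j = 0..12 gives 4895556073/6103515625.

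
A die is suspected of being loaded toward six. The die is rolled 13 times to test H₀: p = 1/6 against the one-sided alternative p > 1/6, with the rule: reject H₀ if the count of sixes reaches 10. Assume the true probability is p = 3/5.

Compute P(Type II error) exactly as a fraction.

202983472/244140625

β = P(fail to reject H₀ | Ha true) = P(K ≤ 9 | p = 3/5), K ~ Binomial(13, 3/5).
Adding the binomial probabilities P(K=0)+…+P(K=9) at p = 3/5 gives 202983472/244140625.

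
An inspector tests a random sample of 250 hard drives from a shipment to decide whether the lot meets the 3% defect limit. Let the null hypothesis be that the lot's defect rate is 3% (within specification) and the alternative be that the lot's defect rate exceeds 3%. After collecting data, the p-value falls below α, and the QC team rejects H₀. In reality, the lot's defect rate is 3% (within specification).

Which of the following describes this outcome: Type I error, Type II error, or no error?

H₀ was rejected, but H₀ is actually true.
Rejecting a true null hypothesis is a Type I error (false positive).

Type I error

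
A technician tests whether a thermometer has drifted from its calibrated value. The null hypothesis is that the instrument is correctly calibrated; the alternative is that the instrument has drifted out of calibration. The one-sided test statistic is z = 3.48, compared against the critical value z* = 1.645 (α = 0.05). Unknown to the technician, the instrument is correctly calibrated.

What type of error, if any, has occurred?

Since z = 3.48 > z* = 1.645, H₀ is rejected.
H₀ is true (actually the instrument is correctly calibrated).
Rejecting a true H₀ is a Type I error.

Type I error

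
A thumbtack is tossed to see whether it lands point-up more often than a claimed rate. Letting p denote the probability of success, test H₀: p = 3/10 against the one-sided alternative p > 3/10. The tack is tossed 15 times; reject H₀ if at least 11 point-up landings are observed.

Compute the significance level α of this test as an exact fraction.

The Type I error probability is α = P(K ≥ 11) computed under H₀, where K ~ Binomial(15, 3/10).
P(K ≥ 11) = Σ_{j=11}^{15} C(15,j)·(3/10)^j·(7/10)^{15-j} = 672234069807/1000000000000000.

672234069807/1000000000000000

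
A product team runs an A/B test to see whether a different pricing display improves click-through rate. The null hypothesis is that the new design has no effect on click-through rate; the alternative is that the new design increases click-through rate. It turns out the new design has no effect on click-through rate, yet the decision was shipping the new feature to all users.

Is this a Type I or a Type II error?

'Shipping the new feature to all users' corresponds to rejecting H₀.
H₀ was rejected but H₀ is true — a Type I error (false positive).

Type I error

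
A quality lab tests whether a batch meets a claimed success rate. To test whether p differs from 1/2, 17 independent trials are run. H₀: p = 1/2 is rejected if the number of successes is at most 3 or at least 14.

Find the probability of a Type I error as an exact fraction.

Under H₀, K ~ Binomial(17, 1/2); α is the probability of landing in either tail, P(K ≤ 3) + P(K ≥ 14).
By symmetry, α = 2·P(K ≤ 3) = 2·(1 + 17 + 136 + 680)/131072 = 1668/131072 = 417/32768.

417/32768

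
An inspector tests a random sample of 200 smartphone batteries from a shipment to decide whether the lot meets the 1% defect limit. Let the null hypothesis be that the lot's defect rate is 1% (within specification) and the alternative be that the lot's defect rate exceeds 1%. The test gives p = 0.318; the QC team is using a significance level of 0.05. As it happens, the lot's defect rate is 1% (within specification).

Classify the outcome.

No error — this is a correct decision.

Since p = 0.318 ≥ α = 0.05, H₀ is not rejected.
H₀ is true (actually the lot's defect rate is 1% (within specification)).
The decision matches the true state — no error.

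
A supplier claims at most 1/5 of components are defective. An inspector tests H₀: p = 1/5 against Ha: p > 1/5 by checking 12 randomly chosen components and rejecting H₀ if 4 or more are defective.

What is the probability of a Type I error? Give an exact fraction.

Under H₀, Y ~ Binomial(12, 1/5); the Type I error rate is P(Y ≥ 4).
α = 1 − P(Y ≤ 3) = 1 − 38797312/48828125 = 10030813/48828125.

10030813/48828125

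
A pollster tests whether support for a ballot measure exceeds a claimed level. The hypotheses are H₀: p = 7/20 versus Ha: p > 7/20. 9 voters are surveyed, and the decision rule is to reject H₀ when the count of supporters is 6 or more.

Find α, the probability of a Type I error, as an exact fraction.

6859289647/128000000000

α = P(reject H₀ | H₀ true) = P(K ≥ 6 | p = 7/20), with K ~ Binomial(9, 7/20).
Summing C(9,j)(7/20)^j(13/20)^{9−j} for j = 6,…,9 gives 6859289647/128000000000.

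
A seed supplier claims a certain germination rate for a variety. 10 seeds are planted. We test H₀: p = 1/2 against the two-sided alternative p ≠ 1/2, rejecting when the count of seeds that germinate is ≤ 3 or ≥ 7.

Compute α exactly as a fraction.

11/32

α = P(K ≤ 3 or K ≥ 7 | p = 1/2), K ~ Binomial(10, 1/2).
Each tail has probability (1 + 10 + 45 + 120)/1024; doubling gives α = 352/1024 = 11/32.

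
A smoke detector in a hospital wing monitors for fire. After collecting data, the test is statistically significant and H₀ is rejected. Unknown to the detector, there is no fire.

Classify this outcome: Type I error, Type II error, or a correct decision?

Type I error

The conventional null hypothesis here is that there is no fire.
H₀ was rejected, but H₀ is actually true.
Rejecting a true null hypothesis is a Type I error (false positive).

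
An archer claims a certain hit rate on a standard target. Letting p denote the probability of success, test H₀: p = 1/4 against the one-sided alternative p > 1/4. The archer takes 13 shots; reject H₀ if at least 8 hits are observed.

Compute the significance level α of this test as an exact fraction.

23695/4194304

The Type I error probability is α = P(K ≥ 8) computed under H₀, where K ~ Binomial(13, 1/4).
P(K ≥ 8) = Σ_{j=8}^{13} C(13,j)·(1/4)^j·(3/4)^{13-j} = 23695/4194304.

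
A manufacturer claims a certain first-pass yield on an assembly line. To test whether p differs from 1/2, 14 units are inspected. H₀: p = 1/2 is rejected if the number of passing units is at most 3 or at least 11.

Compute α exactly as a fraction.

235/4096

α = P(X ≤ 3 or X ≥ 11 | p = 1/2), X ~ Binomial(14, 1/2).
The two tails are symmetric, so α = 2·(1 + 14 + 91 + 364)/2^14 = 940/16384 = 235/4096.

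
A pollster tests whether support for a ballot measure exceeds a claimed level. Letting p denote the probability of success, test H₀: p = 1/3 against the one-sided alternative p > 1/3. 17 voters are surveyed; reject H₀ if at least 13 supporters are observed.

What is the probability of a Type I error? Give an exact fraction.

α = P(reject H₀ | H₀ true) = P(Y ≥ 13 | p = 1/3), with Y ~ Binomial(17, 1/3).
Summing C(17,j)(1/3)^j(2/3)^{17−j} for j = 13,…,17 gives 44099/129140163.

44099/129140163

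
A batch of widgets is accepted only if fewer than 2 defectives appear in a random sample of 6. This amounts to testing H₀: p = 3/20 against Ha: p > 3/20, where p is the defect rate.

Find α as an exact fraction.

Under H₀, S ~ Binomial(6, 3/20); the Type I error rate is P(S ≥ 2).
Via the complement, α = 1 − Σ_{j=0}^{1} C(6,j)(3/20)^j(17/20)^{6-j} = 2861001/12800000.

2861001/12800000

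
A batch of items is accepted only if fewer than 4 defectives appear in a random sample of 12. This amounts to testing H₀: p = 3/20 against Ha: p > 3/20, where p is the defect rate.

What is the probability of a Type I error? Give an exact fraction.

75535426487313/819200000000000

α = P(reject H₀ | H₀ true) = P(X ≥ 4 | p = 3/20), X ~ Binomial(12, 3/20).
Computing the lower-tail complement: 1 − 743664573512687/819200000000000 = 75535426487313/819200000000000.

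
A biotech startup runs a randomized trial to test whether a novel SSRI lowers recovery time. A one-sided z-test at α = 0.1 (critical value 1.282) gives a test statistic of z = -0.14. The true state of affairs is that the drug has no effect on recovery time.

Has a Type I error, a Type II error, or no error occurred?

No error (correct decision).

The conventional null hypothesis is that the drug has no effect on recovery time.
Since z = -0.14 ≤ z* = 1.282, H₀ is not rejected.
H₀ is true (actually the drug has no effect on recovery time).
The decision matches the true state — no error.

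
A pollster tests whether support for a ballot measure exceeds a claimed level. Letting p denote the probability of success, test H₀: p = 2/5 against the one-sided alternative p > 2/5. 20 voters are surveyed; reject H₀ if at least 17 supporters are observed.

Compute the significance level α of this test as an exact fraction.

α = P(reject H₀ | H₀ true) = P(X ≥ 17 | p = 2/5), with X ~ Binomial(20, 2/5).
Adding the binomial terms for j = 17 through 20 with p = 2/5 yields 4515168256/95367431640625.

4515168256/95367431640625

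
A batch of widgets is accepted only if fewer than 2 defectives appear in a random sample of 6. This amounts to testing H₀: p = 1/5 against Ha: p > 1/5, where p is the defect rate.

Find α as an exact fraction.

1077/3125

Under H₀, Y ~ Binomial(6, 1/5); the Type I error rate is P(Y ≥ 2).
α = 1 − P(Y ≤ 1) = 1 − 2048/3125 = 1077/3125.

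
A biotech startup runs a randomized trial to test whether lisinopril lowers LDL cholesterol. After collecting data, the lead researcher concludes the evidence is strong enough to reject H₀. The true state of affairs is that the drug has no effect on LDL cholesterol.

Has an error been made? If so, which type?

Type I error

The conventional null hypothesis here is that the drug has no effect on LDL cholesterol.
H₀ was rejected, but H₀ is actually true.
Rejecting a true null hypothesis is a Type I error (false positive).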